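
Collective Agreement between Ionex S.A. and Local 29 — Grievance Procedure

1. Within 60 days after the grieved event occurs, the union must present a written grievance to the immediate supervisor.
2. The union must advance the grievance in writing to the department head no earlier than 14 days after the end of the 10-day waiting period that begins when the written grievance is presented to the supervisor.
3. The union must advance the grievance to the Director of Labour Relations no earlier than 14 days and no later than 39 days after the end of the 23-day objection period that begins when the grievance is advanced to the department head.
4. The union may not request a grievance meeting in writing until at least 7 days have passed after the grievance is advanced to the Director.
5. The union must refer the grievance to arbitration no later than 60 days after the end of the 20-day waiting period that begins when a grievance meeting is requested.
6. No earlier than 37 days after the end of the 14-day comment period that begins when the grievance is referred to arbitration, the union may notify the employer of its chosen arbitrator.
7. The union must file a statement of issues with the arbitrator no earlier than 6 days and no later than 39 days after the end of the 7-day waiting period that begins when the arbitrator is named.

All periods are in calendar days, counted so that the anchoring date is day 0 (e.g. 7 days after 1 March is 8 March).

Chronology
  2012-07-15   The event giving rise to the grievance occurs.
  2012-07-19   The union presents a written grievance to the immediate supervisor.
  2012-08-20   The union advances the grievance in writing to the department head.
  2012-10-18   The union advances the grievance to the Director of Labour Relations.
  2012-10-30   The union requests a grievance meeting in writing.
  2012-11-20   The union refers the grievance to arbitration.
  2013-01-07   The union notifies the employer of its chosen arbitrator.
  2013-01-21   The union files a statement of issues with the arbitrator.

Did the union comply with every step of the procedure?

No

(1) due by 2012-07-15 + 60 days = 2012-09-13; done 2012-07-19 — timely.
(2) permitted from 2012-07-29 + 14 days = 2012-08-12 onward; done 2012-08-20, after the minimum wait.
(3) the permitted window runs from 2012-09-12 + 14 = 2012-09-26 to 2012-09-12 + 39 = 2012-10-21; done 2012-10-18, which is between those dates.
(4) permitted from 2012-10-18 + 7 days = 2012-10-25 onward; 2012-10-30 is on or after that date.
(5) due by 2012-11-19 + 60 days = 2013-01-18; done 2012-11-20 — timely.
(6) permitted from 2012-12-04 + 37 days = 2013-01-10 onward; done 2013-01-07 — 3 days too early.
That is the first point of non-compliance.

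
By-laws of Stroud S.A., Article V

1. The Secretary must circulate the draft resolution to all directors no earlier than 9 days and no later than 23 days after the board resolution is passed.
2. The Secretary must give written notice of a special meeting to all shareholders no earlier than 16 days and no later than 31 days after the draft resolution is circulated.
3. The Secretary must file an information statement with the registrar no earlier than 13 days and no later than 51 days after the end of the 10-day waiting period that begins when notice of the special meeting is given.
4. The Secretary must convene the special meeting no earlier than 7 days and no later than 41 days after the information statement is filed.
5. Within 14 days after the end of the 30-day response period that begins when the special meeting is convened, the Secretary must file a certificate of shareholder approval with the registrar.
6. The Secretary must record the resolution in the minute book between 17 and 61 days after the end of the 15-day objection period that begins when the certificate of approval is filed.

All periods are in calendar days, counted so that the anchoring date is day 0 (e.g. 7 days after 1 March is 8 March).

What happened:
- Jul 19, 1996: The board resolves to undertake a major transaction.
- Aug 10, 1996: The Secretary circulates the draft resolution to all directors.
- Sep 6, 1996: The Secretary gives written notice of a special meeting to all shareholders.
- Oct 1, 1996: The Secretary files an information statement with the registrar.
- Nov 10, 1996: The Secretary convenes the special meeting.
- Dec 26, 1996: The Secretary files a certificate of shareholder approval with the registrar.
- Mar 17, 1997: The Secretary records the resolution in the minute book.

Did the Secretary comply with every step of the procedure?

No

Step 1: the window is 9–23 days after Jul 19, 1996 (when the board resolution is passed), so Jul 28, 1996 through Aug 11, 1996; Aug 10, 1996 falls inside that range.
Step 2: the window is 16–31 days after Aug 10, 1996 (when the draft resolution is circulated), so Aug 26, 1996 through Sep 10, 1996; Sep 6, 1996 falls inside that range.
Step 3: the window is 13–51 days after Sep 16, 1996 (end of the 10-day waiting period, which began when notice of the special meeting is given on Sep 6, 1996), so Sep 29, 1996 through Nov 6, 1996; Oct 1, 1996 falls inside that range.
Step 4: the window is 7–41 days after Oct 1, 1996 (when the information statement is filed), so Oct 8, 1996 through Nov 11, 1996; done Nov 10, 1996, which is between those dates.
Step 5: 14 days after Dec 10, 1996 (end of the 30-day response period, which began when the special meeting is convened on Nov 10, 1996) is Dec 24, 1996; Dec 26, 1996 misses that deadline by 2 days.
No need to go further; step 5 was not satisfied.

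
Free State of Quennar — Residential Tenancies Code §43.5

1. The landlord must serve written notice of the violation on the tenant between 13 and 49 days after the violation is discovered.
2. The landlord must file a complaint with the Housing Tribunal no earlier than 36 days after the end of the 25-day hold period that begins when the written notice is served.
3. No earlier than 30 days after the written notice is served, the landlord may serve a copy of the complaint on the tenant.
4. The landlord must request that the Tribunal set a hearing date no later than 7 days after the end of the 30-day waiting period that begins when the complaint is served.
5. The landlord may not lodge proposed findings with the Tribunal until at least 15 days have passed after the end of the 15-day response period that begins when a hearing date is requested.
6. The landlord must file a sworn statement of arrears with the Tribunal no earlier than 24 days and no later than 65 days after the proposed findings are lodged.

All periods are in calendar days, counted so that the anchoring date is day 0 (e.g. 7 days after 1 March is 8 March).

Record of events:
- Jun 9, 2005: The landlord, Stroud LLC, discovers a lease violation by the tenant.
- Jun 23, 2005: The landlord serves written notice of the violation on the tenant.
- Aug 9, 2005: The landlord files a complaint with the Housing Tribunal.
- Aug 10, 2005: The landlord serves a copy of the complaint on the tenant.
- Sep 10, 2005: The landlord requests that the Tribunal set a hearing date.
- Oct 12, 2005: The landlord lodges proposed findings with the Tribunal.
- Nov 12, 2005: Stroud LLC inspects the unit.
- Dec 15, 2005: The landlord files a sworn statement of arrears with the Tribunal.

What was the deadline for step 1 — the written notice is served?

Step 1 runs from Jun 9, 2005, when the violation is discovered. The window is 13–49 days after Jun 9, 2005; it closes on Jul 28, 2005.

Jul 28, 2005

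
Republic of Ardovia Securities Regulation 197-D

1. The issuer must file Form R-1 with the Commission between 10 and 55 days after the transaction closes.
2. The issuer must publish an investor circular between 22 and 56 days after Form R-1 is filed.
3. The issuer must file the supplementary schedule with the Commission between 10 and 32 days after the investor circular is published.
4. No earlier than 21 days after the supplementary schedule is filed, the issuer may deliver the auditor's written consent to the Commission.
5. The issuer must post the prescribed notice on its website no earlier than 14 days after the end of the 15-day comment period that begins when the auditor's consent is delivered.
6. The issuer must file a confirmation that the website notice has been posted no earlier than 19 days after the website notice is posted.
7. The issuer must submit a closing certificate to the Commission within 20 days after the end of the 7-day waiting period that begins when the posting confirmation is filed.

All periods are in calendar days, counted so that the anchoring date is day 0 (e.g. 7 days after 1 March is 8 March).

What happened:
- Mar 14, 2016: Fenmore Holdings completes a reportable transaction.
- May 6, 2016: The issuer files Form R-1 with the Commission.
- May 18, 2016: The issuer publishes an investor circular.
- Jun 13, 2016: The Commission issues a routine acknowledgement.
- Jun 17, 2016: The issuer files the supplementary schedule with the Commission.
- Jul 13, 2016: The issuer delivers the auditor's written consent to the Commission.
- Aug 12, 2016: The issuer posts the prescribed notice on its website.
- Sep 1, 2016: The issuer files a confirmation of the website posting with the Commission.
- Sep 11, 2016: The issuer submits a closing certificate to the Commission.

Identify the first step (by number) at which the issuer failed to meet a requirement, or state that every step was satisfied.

Step 2

Step 1 — 10 and 55 days from Mar 14, 2016 (when the transaction closes) are Mar 24, 2016 and May 8, 2016 respectively; May 6, 2016 falls inside that range.
Step 2 — 22 and 56 days from May 6, 2016 (when Form R-1 is filed) are May 28, 2016 and Jul 1, 2016 respectively; May 18, 2016 is 10 days too early.
No need to go further; step 2 was not satisfied.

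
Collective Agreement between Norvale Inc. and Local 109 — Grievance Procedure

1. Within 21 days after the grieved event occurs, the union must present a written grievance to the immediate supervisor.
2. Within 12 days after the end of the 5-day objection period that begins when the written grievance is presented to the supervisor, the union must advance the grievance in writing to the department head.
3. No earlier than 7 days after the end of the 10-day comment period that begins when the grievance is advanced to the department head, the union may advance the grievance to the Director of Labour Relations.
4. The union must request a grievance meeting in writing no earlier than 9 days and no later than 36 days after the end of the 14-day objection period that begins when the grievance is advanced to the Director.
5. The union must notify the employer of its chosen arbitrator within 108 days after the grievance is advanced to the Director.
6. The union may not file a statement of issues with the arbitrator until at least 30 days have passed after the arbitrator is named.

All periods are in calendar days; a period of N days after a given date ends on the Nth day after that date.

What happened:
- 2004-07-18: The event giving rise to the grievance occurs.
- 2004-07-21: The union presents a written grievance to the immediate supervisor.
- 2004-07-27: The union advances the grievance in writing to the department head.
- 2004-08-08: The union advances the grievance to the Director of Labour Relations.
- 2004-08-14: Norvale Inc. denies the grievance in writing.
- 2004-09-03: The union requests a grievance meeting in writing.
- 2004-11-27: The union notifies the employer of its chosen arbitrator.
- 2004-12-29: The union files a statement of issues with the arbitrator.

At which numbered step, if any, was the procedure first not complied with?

Step 1 — counting 21 days from 2004-07-18 (when the grieved event occurs) gives a deadline of 2004-08-08; completed 2004-07-21, before the deadline.
Step 2 — counting 12 days from 2004-07-26 (end of the 5-day objection period, which began when the written grievance is presented to the supervisor on 2004-07-21) gives a deadline of 2004-08-07; completed 2004-07-27, before the deadline.
Step 3 — must wait 7 days from 2004-08-06 (end of the 10-day comment period, which began when the grievance is advanced to the department head on 2004-07-27), so not before 2004-08-13; 2004-08-08 is 5 days before the earliest permitted date.
Later steps need not be reached.

Step 3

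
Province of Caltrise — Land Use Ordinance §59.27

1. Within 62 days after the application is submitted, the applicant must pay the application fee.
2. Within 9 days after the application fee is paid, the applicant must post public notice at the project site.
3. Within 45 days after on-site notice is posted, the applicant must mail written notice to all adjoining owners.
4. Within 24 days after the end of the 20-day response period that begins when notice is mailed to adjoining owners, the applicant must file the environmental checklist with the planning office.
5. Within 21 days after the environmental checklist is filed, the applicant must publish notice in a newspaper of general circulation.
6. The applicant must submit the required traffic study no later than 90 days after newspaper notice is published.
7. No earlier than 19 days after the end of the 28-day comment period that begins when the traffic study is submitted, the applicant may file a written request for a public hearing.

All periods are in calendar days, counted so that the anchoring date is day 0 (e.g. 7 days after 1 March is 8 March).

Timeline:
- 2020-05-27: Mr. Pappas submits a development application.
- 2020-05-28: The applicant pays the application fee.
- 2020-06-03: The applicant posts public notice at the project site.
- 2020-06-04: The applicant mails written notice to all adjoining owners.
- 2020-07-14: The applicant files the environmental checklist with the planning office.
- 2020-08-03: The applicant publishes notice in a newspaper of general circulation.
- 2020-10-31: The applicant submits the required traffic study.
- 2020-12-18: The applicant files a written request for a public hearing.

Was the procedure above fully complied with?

(1) due by 2020-05-27 + 62 days = 2020-07-28; done 2020-05-28 — timely.
(2) due by 2020-05-28 + 9 days = 2020-06-06; completed 2020-06-03, before the deadline.
(3) due by 2020-06-03 + 45 days = 2020-07-18; completed 2020-06-04, before the deadline.
(4) due by 2020-06-24 + 24 days = 2020-07-18; 2020-07-14 is within that limit.
(5) due by 2020-07-14 + 21 days = 2020-08-04; completed 2020-08-03, before the deadline.
(6) due by 2020-08-03 + 90 days = 2020-11-01; done 2020-10-31 — timely.
(7) permitted from 2020-11-28 + 19 days = 2020-12-17 onward; done 2020-12-18 — permitted.

Yes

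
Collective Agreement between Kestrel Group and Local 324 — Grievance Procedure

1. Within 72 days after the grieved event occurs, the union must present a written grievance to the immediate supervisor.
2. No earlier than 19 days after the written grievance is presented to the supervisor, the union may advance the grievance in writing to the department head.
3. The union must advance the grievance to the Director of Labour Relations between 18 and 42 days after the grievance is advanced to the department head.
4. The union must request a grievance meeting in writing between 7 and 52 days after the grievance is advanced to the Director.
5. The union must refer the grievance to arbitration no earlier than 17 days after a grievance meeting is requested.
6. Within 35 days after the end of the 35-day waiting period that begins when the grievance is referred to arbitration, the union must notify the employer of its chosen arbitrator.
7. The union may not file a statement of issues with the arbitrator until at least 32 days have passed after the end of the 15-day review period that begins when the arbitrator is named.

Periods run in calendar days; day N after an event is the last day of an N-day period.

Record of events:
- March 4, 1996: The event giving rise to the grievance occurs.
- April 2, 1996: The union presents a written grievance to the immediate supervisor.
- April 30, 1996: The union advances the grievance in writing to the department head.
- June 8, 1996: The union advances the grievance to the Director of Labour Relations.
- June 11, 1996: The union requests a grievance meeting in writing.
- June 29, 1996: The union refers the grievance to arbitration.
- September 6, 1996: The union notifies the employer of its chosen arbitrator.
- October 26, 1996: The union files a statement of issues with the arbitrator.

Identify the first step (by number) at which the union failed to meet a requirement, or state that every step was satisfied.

Step 4

(1) due by March 4, 1996 + 72 days = May 15, 1996; April 2, 1996 is within that limit.
(2) permitted from April 2, 1996 + 19 days = April 21, 1996 onward; done April 30, 1996, after the minimum wait.
(3) the permitted window runs from April 30, 1996 + 18 = May 18, 1996 to April 30, 1996 + 42 = June 11, 1996; June 8, 1996 falls inside that range.
(4) the permitted window runs from June 8, 1996 + 7 = June 15, 1996 to June 8, 1996 + 52 = July 30, 1996; done June 11, 1996 — 4 days before the window opened.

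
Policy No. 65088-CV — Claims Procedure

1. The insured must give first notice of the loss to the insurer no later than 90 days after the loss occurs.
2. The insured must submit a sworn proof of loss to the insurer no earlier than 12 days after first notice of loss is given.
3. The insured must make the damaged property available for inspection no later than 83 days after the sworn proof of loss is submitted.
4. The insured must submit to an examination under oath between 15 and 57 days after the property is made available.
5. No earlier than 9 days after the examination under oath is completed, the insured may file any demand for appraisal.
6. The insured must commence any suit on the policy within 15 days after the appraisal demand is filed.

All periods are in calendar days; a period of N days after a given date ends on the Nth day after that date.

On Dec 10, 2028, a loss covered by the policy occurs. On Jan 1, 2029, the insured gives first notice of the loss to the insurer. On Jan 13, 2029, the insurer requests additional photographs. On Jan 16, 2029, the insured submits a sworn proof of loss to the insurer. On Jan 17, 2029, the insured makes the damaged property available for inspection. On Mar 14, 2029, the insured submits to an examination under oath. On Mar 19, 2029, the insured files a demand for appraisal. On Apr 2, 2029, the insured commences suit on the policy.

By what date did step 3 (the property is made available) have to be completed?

Step 3 runs from Jan 16, 2029, when the sworn proof of loss is submitted. 83 days after Jan 16, 2029 is Apr 9, 2029.

Apr 9, 2029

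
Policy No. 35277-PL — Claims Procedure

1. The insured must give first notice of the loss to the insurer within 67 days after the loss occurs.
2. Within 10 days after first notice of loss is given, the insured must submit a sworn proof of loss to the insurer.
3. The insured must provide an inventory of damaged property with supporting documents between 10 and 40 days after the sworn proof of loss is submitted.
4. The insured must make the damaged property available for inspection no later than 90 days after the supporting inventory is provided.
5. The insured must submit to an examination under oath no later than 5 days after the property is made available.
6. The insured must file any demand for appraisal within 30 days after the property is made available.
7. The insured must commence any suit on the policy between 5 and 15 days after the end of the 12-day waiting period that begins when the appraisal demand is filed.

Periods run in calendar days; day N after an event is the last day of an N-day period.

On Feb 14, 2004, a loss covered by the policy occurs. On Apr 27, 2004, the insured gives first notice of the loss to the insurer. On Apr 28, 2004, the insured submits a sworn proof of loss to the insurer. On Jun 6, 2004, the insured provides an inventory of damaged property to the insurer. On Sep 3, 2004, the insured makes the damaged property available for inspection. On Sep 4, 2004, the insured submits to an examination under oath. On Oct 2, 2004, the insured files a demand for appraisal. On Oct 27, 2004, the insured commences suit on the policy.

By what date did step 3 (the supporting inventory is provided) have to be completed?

Jun 7, 2004

Step 3 runs from Apr 28, 2004, when the sworn proof of loss is submitted. The window is 10–40 days after Apr 28, 2004; it closes on Jun 7, 2004.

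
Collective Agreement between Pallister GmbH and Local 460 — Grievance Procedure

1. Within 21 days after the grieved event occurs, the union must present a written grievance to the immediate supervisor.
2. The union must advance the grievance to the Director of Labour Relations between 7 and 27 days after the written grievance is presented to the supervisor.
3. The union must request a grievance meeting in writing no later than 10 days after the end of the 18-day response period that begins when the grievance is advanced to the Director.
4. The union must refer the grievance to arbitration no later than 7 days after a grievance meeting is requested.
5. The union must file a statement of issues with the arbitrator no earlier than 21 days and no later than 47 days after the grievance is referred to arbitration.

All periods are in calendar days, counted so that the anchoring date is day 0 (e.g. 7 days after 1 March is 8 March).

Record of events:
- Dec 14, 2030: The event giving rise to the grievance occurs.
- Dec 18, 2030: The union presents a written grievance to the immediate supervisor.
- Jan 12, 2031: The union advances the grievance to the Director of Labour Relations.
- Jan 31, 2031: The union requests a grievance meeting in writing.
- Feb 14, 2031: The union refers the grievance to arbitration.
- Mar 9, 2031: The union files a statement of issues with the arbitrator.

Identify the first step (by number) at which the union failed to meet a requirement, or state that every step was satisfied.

Step 4

Step 1 — counting 21 days from Dec 14, 2030 (when the grieved event occurs) gives a deadline of Jan 4, 2031; done Dec 18, 2030 — timely.
Step 2 — 7 and 27 days from Dec 18, 2030 (when the written grievance is presented to the supervisor) are Dec 25, 2030 and Jan 14, 2031 respectively; done Jan 12, 2031 — within the window.
Step 3 — counting 10 days from Jan 30, 2031 (end of the 18-day response period, which began when the grievance is advanced to the Director on Jan 12, 2031) gives a deadline of Feb 9, 2031; completed Jan 31, 2031, before the deadline.
Step 4 — counting 7 days from Jan 31, 2031 (when a grievance meeting is requested) gives a deadline of Feb 7, 2031; Feb 14, 2031 misses that deadline by 7 days.
The analysis stops there.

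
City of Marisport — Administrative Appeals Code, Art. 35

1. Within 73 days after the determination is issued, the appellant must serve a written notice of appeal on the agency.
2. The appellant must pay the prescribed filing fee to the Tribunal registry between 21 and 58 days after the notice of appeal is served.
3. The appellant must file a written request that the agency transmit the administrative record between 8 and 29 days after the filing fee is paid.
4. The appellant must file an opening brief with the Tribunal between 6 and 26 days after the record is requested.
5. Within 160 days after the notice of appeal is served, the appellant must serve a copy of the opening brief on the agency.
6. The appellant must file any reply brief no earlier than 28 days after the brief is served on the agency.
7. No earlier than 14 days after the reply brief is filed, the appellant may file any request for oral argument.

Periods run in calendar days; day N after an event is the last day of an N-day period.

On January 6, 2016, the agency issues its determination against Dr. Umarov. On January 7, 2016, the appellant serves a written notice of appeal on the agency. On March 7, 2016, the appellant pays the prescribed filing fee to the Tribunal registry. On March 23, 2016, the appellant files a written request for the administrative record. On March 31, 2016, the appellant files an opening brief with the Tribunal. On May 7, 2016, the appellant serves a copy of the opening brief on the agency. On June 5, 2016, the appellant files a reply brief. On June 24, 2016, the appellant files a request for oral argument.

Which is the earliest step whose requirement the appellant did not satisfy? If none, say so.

Step 1 — counting 73 days from January 6, 2016 (when the determination is issued) gives a deadline of March 19, 2016; completed January 7, 2016, before the deadline.
Step 2 — 21 and 58 days from January 7, 2016 (when the notice of appeal is served) are January 28, 2016 and March 5, 2016 respectively; done March 7, 2016 — 2 days after the window closed.
The analysis stops there.

Step 2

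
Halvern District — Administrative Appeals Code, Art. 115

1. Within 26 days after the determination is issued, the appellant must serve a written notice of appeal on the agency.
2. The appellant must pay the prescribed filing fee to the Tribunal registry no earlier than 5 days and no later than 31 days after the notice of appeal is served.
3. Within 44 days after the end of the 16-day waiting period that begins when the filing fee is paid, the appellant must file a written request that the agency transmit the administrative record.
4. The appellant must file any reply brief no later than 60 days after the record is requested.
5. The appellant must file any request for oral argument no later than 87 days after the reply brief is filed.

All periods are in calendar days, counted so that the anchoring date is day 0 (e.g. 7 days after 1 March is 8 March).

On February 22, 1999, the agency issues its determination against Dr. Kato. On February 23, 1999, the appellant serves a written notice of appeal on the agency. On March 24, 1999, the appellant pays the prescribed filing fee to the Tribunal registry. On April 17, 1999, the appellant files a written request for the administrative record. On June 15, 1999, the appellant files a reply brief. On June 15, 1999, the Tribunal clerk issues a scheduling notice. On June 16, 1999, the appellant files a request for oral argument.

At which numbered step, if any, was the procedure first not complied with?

Step 1 — counting 26 days from February 22, 1999 (when the determination is issued) gives a deadline of March 20, 1999; completed February 23, 1999, before the deadline.
Step 2 — 5 and 31 days from February 23, 1999 (when the notice of appeal is served) are February 28, 1999 and March 26, 1999 respectively; done March 24, 1999, which is between those dates.
Step 3 — counting 44 days from April 9, 1999 (end of the 16-day waiting period, which began when the filing fee is paid on March 24, 1999) gives a deadline of May 23, 1999; done April 17, 1999 — timely.
Step 4 — counting 60 days from April 17, 1999 (when the record is requested) gives a deadline of June 16, 1999; done June 15, 1999 — timely.
Step 5 — counting 87 days from June 15, 1999 (when the reply brief is filed) gives a deadline of September 10, 1999; June 16, 1999 is within that limit.

None — every step was satisfied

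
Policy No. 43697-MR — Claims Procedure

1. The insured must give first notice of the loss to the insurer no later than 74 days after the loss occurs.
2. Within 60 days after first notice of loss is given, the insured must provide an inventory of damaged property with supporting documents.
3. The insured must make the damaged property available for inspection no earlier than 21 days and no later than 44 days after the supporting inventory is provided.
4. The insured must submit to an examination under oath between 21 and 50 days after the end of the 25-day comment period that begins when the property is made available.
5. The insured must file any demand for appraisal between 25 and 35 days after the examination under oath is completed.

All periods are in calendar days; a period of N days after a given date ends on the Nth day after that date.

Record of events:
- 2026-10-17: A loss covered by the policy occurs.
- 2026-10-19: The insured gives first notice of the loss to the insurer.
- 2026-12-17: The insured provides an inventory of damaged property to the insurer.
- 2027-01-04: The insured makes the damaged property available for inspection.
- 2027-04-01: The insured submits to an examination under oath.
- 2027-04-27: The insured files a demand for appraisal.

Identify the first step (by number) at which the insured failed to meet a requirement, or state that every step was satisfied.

Step 1 — counting 74 days from 2026-10-17 (when the loss occurs) gives a deadline of 2026-12-30; done 2026-10-19 — timely.
Step 2 — counting 60 days from 2026-10-19 (when first notice of loss is given) gives a deadline of 2026-12-18; done 2026-12-17 — timely.
Step 3 — 21 and 44 days from 2026-12-17 (when the supporting inventory is provided) are 2027-01-07 and 2027-01-30 respectively; done 2027-01-04 — 3 days before the window opened.

Step 3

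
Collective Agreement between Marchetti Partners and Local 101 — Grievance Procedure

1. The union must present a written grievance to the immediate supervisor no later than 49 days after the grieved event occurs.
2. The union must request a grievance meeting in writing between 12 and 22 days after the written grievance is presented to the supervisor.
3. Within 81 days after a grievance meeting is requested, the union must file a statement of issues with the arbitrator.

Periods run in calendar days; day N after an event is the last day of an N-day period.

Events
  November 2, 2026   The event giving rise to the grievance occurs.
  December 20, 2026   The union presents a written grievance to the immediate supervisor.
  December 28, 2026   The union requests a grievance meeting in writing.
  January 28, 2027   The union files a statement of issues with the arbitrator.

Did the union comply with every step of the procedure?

(1) due by November 2, 2026 + 49 days = December 21, 2026; done December 20, 2026 — timely.
(2) the permitted window runs from December 20, 2026 + 12 = January 1, 2027 to December 20, 2026 + 22 = January 11, 2027; done December 28, 2026 — 4 days before the window opened.
No need to go further; step 2 was not satisfied.

No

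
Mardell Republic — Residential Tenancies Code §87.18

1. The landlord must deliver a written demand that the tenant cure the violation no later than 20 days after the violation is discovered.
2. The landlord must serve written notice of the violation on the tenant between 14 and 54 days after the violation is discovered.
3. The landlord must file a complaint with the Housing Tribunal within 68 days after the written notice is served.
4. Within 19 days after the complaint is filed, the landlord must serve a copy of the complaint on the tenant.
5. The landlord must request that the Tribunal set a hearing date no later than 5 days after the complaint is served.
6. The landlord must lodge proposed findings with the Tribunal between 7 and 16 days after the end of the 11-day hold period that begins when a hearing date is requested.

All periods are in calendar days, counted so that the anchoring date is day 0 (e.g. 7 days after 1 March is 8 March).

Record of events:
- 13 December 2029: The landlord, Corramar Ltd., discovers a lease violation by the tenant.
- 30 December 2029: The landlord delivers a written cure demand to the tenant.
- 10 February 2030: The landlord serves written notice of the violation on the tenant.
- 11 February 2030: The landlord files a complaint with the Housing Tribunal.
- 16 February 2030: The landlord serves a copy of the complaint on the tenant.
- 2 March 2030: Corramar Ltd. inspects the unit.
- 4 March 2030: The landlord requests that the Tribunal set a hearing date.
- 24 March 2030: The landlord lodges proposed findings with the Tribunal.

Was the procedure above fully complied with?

No

Step 1: 20 days after 13 December 2029 (when the violation is discovered) is 2 January 2030; 30 December 2029 is within that limit.
Step 2: the window is 14–54 days after 13 December 2029 (when the violation is discovered), so 27 December 2029 through 5 February 2030; 10 February 2030 is 5 days past the end of the window.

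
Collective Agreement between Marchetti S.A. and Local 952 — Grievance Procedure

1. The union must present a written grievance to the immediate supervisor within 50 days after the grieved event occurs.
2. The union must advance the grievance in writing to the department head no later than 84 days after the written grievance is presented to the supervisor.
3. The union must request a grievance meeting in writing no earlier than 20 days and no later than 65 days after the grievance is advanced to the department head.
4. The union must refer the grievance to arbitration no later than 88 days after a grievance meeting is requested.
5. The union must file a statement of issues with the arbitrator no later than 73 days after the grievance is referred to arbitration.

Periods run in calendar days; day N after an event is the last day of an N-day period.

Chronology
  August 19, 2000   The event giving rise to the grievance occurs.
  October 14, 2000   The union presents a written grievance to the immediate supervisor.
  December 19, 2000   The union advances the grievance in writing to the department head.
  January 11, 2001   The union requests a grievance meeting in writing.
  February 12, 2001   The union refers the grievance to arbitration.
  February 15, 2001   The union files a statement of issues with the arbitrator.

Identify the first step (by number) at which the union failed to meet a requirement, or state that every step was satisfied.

Step 1 — counting 50 days from August 19, 2000 (when the grieved event occurs) gives a deadline of October 8, 2000; done October 14, 2000 — 6 days late.

Step 1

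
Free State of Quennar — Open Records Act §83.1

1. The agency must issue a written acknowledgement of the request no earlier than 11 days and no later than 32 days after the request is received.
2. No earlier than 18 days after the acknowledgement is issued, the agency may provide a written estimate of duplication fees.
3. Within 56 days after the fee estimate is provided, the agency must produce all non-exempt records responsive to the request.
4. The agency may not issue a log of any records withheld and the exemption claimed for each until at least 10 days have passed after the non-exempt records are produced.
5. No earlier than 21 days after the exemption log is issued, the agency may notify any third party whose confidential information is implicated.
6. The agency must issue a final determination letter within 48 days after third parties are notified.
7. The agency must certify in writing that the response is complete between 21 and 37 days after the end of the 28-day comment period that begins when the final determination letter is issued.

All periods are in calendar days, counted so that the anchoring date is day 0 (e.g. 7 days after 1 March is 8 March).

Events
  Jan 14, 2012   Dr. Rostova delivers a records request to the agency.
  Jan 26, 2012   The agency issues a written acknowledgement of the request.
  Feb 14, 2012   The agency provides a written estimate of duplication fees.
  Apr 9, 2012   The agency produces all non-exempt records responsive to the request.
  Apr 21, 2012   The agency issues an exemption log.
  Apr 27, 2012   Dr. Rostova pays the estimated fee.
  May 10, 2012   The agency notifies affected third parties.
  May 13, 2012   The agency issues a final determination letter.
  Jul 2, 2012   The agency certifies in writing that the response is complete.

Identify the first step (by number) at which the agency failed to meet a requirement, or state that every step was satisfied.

Step 5

Step 1 — 11 and 32 days from Jan 14, 2012 (when the request is received) are Jan 25, 2012 and Feb 15, 2012 respectively; done Jan 26, 2012, which is between those dates.
Step 2 — must wait 18 days from Jan 26, 2012 (when the acknowledgement is issued), so not before Feb 13, 2012; done Feb 14, 2012, after the minimum wait.
Step 3 — counting 56 days from Feb 14, 2012 (when the fee estimate is provided) gives a deadline of Apr 10, 2012; Apr 9, 2012 is within that limit.
Step 4 — must wait 10 days from Apr 9, 2012 (when the non-exempt records are produced), so not before Apr 19, 2012; done Apr 21, 2012 — permitted.
Step 5 — must wait 21 days from Apr 21, 2012 (when the exemption log is issued), so not before May 12, 2012; acted on May 10, 2012, 2 days prematurely.
The analysis stops there.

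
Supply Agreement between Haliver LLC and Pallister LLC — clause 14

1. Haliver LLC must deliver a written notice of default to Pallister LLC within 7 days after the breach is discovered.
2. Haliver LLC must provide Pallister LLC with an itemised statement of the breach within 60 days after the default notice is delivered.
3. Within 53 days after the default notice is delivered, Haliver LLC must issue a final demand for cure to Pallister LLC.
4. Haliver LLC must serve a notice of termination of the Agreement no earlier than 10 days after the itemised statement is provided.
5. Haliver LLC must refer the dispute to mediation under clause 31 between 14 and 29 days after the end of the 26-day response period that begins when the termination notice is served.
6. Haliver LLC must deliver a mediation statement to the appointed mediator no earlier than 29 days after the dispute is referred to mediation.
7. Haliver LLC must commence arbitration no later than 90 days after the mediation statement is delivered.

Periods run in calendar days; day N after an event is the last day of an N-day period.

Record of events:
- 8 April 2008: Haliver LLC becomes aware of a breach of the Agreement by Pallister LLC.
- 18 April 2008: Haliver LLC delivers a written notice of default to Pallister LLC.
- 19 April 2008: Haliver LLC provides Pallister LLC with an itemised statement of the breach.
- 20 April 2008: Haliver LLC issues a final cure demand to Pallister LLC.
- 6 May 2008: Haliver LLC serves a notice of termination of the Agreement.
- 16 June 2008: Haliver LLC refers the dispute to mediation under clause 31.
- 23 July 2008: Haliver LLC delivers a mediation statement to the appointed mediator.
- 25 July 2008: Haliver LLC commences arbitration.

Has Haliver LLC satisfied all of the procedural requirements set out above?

No

Step 1 — counting 7 days from 8 April 2008 (when the breach is discovered) gives a deadline of 15 April 2008; not done until 18 April 2008, 3 days after the deadline.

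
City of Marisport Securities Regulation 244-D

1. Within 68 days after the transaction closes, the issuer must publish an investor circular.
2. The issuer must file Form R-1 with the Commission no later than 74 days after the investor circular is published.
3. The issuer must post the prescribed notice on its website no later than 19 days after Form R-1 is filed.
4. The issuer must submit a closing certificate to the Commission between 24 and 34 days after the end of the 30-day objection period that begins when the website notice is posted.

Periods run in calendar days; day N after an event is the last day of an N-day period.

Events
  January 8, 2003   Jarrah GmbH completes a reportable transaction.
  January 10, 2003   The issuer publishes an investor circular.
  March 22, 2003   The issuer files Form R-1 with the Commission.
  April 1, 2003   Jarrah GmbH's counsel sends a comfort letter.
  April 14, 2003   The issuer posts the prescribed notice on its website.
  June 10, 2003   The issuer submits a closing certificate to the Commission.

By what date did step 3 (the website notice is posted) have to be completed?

April 10, 2003

Step 3 runs from March 22, 2003, when Form R-1 is filed. 19 days after March 22, 2003 is April 10, 2003.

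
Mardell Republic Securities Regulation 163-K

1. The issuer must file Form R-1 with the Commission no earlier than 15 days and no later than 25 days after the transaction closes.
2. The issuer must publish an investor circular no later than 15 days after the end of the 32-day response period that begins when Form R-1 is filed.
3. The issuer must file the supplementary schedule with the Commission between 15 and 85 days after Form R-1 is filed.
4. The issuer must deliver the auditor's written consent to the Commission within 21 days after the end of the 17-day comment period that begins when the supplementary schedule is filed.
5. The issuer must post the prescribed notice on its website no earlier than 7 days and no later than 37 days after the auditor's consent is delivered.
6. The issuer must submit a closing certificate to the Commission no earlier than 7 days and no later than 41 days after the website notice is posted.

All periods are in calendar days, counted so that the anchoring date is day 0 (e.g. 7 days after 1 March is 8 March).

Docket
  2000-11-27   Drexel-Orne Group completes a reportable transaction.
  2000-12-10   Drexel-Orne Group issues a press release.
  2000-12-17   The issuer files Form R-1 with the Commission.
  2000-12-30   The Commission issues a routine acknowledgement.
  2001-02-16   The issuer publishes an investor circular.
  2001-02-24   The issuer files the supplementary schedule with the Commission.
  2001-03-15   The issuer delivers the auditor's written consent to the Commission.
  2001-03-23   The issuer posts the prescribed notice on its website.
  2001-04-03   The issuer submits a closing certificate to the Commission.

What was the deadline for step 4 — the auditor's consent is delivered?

The supplementary schedule is filed on 2001-02-24; the 17-day comment period therefore ends 2001-03-13, and step 4 runs from that date. 21 days after 2001-03-13 is 2001-04-03.

2001-04-03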